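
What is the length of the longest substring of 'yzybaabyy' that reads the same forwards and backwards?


Scanning 'yzybaabyy' for palindromic substrings.
Substring at positions 2-7: 'ybaaby'.
Check: reverse('ybaaby') = 'ybaaby' -> palindrome confirmed.
Neighbouring characters ('z' / 'y') break symmetry, so it cannot extend further.
No longer palindromic substring exists; longest length = 6

6


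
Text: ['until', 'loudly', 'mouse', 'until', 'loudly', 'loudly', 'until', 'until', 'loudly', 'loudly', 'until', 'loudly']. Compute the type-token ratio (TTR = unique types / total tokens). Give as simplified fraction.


Tokens: 12
Unique types: ('loudly', 'mouse', 'until') = 3
TTR = 3/12
Simplify: divide both by 3 -> 1/4
TTR = 1/4

1/4


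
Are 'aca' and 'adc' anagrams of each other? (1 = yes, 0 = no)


Sort characters of 'aca': 'aac'
Sort characters of 'adc': 'acd'
Sorted forms differ -> they are NOT anagrams
Result: 0

0


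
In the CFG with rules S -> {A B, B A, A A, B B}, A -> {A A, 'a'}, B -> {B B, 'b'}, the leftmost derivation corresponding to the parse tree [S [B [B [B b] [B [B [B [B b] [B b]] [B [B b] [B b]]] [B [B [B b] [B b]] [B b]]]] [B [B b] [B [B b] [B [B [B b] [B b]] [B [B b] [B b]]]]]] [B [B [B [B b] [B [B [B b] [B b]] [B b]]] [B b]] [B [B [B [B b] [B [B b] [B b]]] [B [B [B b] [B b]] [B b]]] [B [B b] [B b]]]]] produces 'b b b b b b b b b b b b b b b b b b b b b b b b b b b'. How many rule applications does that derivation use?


Every bracketed nonterminal node [X ...] in the tree is produced by exactly one rule application.
Reading the tree off as a leftmost derivation:
  Step 1: S  =>  B B   (applied S -> B B)
  Step 2: B B  =>  B B B   (applied B -> B B)
  Step 3: B B B  =>  B B B B   (applied B -> B B)
  Step 4: B B B B  =>  b B B B   (applied B -> b)
  Step 5: b B B B  =>  b B B B B   (applied B -> B B)
  Step 6: b B B B B  =>  b B B B B B   (applied B -> B B)
  Step 7: b B B B B B  =>  b B B B B B B   (applied B -> B B)
  Step 8: b B B B B B B  =>  b b B B B B B   (applied B -> b)
  Step 9: b b B B B B B  =>  b b b B B B B   (applied B -> b)
  Step 10: b b b B B B B  =>  b b b B B B B B   (applied B -> B B)
  Step 11: b b b B B B B B  =>  b b b b B B B B   (applied B -> b)
  Step 12: b b b b B B B B  =>  b b b b b B B B   (applied B -> b)
  Step 13: b b b b b B B B  =>  b b b b b B B B B   (applied B -> B B)
  Step 14: b b b b b B B B B  =>  b b b b b B B B B B   (applied B -> B B)
  Step 15: b b b b b B B B B B  =>  b b b b b b B B B B   (applied B -> b)
  Step 16: b b b b b b B B B B  =>  b b b b b b b B B B   (applied B -> b)
  Step 17: b b b b b b b B B B  =>  b b b b b b b b B B   (applied B -> b)
  Step 18: b b b b b b b b B B  =>  b b b b b b b b B B B   (applied B -> B B)
  Step 19: b b b b b b b b B B B  =>  b b b b b b b b b B B   (applied B -> b)
  Step 20: b b b b b b b b b B B  =>  b b b b b b b b b B B B   (applied B -> B B)
  Step 21: b b b b b b b b b B B B  =>  b b b b b b b b b b B B   (applied B -> b)
  Step 22: b b b b b b b b b b B B  =>  b b b b b b b b b b B B B   (applied B -> B B)
  Step 23: b b b b b b b b b b B B B  =>  b b b b b b b b b b B B B B   (applied B -> B B)
  Step 24: b b b b b b b b b b B B B B  =>  b b b b b b b b b b b B B B   (applied B -> b)
  Step 25: b b b b b b b b b b b B B B  =>  b b b b b b b b b b b b B B   (applied B -> b)
  Step 26: b b b b b b b b b b b b B B  =>  b b b b b b b b b b b b B B B   (applied B -> B B)
  Step 27: b b b b b b b b b b b b B B B  =>  b b b b b b b b b b b b b B B   (applied B -> b)
  Step 28: b b b b b b b b b b b b b B B  =>  b b b b b b b b b b b b b b B   (applied B -> b)
  Step 29: b b b b b b b b b b b b b b B  =>  b b b b b b b b b b b b b b B B   (applied B -> B B)
  Step 30: b b b b b b b b b b b b b b B B  =>  b b b b b b b b b b b b b b B B B   (applied B -> B B)
  Step 31: b b b b b b b b b b b b b b B B B  =>  b b b b b b b b b b b b b b B B B B   (applied B -> B B)
  Step 32: b b b b b b b b b b b b b b B B B B  =>  b b b b b b b b b b b b b b b B B B   (applied B -> b)
  Step 33: b b b b b b b b b b b b b b b B B B  =>  b b b b b b b b b b b b b b b B B B B   (applied B -> B B)
  Step 34: b b b b b b b b b b b b b b b B B B B  =>  b b b b b b b b b b b b b b b B B B B B   (applied B -> B B)
  Step 35: b b b b b b b b b b b b b b b B B B B B  =>  b b b b b b b b b b b b b b b b B B B B   (applied B -> b)
  Step 36: b b b b b b b b b b b b b b b b B B B B  =>  b b b b b b b b b b b b b b b b b B B B   (applied B -> b)
  Step 37: b b b b b b b b b b b b b b b b b B B B  =>  b b b b b b b b b b b b b b b b b b B B   (applied B -> b)
  Step 38: b b b b b b b b b b b b b b b b b b B B  =>  b b b b b b b b b b b b b b b b b b b B   (applied B -> b)
  Step 39: b b b b b b b b b b b b b b b b b b b B  =>  b b b b b b b b b b b b b b b b b b b B B   (applied B -> B B)
  Step 40: b b b b b b b b b b b b b b b b b b b B B  =>  b b b b b b b b b b b b b b b b b b b B B B   (applied B -> B B)
  Step 41: b b b b b b b b b b b b b b b b b b b B B B  =>  b b b b b b b b b b b b b b b b b b b B B B B   (applied B -> B B)
  Step 42: b b b b b b b b b b b b b b b b b b b B B B B  =>  b b b b b b b b b b b b b b b b b b b b B B B   (applied B -> b)
  Step 43: b b b b b b b b b b b b b b b b b b b b B B B  =>  b b b b b b b b b b b b b b b b b b b b B B B B   (applied B -> B B)
  Step 44: b b b b b b b b b b b b b b b b b b b b B B B B  =>  b b b b b b b b b b b b b b b b b b b b b B B B   (applied B -> b)
  Step 45: b b b b b b b b b b b b b b b b b b b b b B B B  =>  b b b b b b b b b b b b b b b b b b b b b b B B   (applied B -> b)
  Step 46: b b b b b b b b b b b b b b b b b b b b b b B B  =>  b b b b b b b b b b b b b b b b b b b b b b B B B   (applied B -> B B)
  Step 47: b b b b b b b b b b b b b b b b b b b b b b B B B  =>  b b b b b b b b b b b b b b b b b b b b b b B B B B   (applied B -> B B)
  Step 48: b b b b b b b b b b b b b b b b b b b b b b B B B B  =>  b b b b b b b b b b b b b b b b b b b b b b b B B B   (applied B -> b)
  Step 49: b b b b b b b b b b b b b b b b b b b b b b b B B B  =>  b b b b b b b b b b b b b b b b b b b b b b b b B B   (applied B -> b)
  Step 50: b b b b b b b b b b b b b b b b b b b b b b b b B B  =>  b b b b b b b b b b b b b b b b b b b b b b b b b B   (applied B -> b)
  Step 51: b b b b b b b b b b b b b b b b b b b b b b b b b B  =>  b b b b b b b b b b b b b b b b b b b b b b b b b B B   (applied B -> B B)
  Step 52: b b b b b b b b b b b b b b b b b b b b b b b b b B B  =>  b b b b b b b b b b b b b b b b b b b b b b b b b b B   (applied B -> b)
  Step 53: b b b b b b b b b b b b b b b b b b b b b b b b b b B  =>  b b b b b b b b b b b b b b b b b b b b b b b b b b b   (applied B -> b)
Final yield: b b b b b b b b b b b b b b b b b b b b b b b b b b b
Total rewrite steps: 53

53


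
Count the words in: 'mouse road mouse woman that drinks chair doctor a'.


Counting words by splitting on spaces:
  Word 1: 'mouse'
  Word 2: 'road'
  Word 3: 'mouse'
  Word 4: 'woman'
  Word 5: 'that'
  Word 6: 'drinks'
  Word 7: 'chair'
  Word 8: 'doctor'
  Word 9: 'a'
Total words: 9

9


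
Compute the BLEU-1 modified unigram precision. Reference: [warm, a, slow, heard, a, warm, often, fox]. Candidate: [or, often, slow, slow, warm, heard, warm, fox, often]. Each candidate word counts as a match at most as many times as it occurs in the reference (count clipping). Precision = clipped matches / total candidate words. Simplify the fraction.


Reference word counts: {'a': 2, 'fox': 1, 'heard': 1, 'often': 1, 'slow': 1, 'warm': 2}
Checking each candidate word (with clipping):
  'or' -> not in reference -> no match (matches: 0)
  'often' -> in reference (ref count 1, used 1/1) -> match (matches: 1)
  'slow' -> in reference (ref count 1, used 1/1) -> match (matches: 2)
  'slow' -> ref count 1 already used up (1/1) -> clipped, no match (matches: 2)
  'warm' -> in reference (ref count 2, used 1/2) -> match (matches: 3)
  'heard' -> in reference (ref count 1, used 1/1) -> match (matches: 4)
  'warm' -> in reference (ref count 2, used 2/2) -> match (matches: 5)
  'fox' -> in reference (ref count 1, used 1/1) -> match (matches: 6)
  'often' -> ref count 1 already used up (1/1) -> clipped, no match (matches: 6)
Clipped matches: 6, Candidate length: 9
Precision = 6/9 = 2/3

2/3


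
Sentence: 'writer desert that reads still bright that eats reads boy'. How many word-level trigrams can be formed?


Word trigrams from [10] words:
  Trigram 1: (writer desert that)
  Trigram 2: (desert that reads)
  Trigram 3: (that reads still)
  Trigram 4: (reads still bright)
  Trigram 5: (still bright that)
  Trigram 6: (bright that eats)
  Trigram 7: (that eats reads)
  Trigram 8: (eats reads boy)
Total word trigrams: 10 - 2 = 8

8


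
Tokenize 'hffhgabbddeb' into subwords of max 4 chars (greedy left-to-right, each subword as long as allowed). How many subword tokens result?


'hffhgabbddeb' has 12 characters.
Chunking with max size 4:
  Chunk 1: 'hffh' (positions 0-3)
  Chunk 2: 'gabb' (positions 4-7)
  Chunk 3: 'ddeb' (positions 8-11)
Total chunks: ceil(12 / 4) = 3

3


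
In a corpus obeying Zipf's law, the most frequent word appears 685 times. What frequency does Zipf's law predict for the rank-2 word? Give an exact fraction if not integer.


Zipf's law: freq(rank) = f1 / rank
f1 = 685, rank = 2
freq = 685 / 2
GCD(685, 2) = 1
Simplified: 685/2

685/2


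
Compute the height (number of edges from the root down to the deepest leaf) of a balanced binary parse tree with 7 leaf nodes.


In a balanced binary tree with n leaves the deepest leaf is ceil(log2(n)) edges below the root.
log2(7) = 2.8074
ceil(2.8074) = 3
height (edges) = 3

3


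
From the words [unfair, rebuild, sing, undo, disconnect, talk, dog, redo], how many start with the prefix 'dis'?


Checking each word for prefix 'dis':
  'unfair' -> no (count: 0)
  'rebuild' -> no (count: 0)
  'sing' -> no (count: 0)
  'undo' -> no (count: 0)
  'disconnect' -> YES, starts with 'dis' (count: 1)
  'talk' -> no (count: 1)
  'dog' -> no (count: 1)
  'redo' -> no (count: 1)
Total with prefix 'dis': 1

1


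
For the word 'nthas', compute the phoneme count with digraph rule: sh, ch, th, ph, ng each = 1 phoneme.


Parsing 'nthas' greedily, digraphs first:
  'n' -> consonant phoneme (phonemes so far: 1)
  'th' -> digraph (1 consonant phoneme) (phonemes so far: 2)
  'a' -> vowel phoneme (phonemes so far: 3)
  's' -> consonant phoneme (phonemes so far: 4)
Total phonemes: 4

4


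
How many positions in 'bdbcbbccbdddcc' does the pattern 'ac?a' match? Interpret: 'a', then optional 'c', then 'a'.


Pattern: ac?a means 'a', then optional 'c', then 'a'.
Scanning 'bdbcbbccbdddcc' position-by-position:
  Pos 0: window 'bdb' -> no
  Pos 1: window 'dbc' -> no
  Pos 2: window 'bcb' -> no
  Pos 3: window 'cbb' -> no
  Pos 4: window 'bbc' -> no
  Pos 5: window 'bcc' -> no
  Pos 6: window 'ccb' -> no
  Pos 7: window 'cbd' -> no
  Pos 8: window 'bdd' -> no
  Pos 9: window 'ddd' -> no
  Pos 10: window 'ddc' -> no
  Pos 11: window 'dcc' -> no
  Pos 12: window 'cc' -> no
  Pos 13: window 'c' -> no
Total matches: 0

0


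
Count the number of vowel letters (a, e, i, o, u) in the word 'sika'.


Scanning each character of 'sika':
  Position 1: 's' -> consonant (running count: 0)
  Position 2: 'i' -> vowel (running count: 1)
  Position 3: 'k' -> consonant (running count: 1)
  Position 4: 'a' -> vowel (running count: 2)
Total vowels: 2

2


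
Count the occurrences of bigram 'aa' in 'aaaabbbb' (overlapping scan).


Scanning 'aaaabbbb' for bigram 'aa':
  Position 0: 'aa' -> MATCH
  Position 1: 'aa' -> MATCH
  Position 2: 'aa' -> MATCH
  Position 3: 'ab' -> no
  Position 4: 'bb' -> no
  Position 5: 'bb' -> no
  Position 6: 'bb' -> no
Total matches: 3

3


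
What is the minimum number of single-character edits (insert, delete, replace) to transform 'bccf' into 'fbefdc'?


Building DP table for s1='bccf' (len 4) and s2='fbefdc' (len 6):
       f  b  e  f  d  c
    0  1  2  3  4  5  6
  b 1  1  1  2  3  4  5
  c 2  2  2  2  3  4  4
  c 3  3  3  3  3  4  4
  f 4  3  4  4  3  4  5
Edit distance = dp[4][6] = 5

5


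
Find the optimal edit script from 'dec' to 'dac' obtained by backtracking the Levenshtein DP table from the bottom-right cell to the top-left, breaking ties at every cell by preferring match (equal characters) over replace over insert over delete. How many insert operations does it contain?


Edit distance = 1. Backtracking from cell (3, 3) with preference match > replace > insert > delete,
then listing the resulting alignment 'dec' -> 'dac' left to right:
  Step 1: keep 'd'
  Step 2: replace e->a
  Step 3: keep 'c'
Total insertions: 0

0


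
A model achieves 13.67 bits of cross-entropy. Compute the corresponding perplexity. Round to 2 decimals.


Perplexity formula: PP = 2^H
H = 13.67
PP = 2^13.67
Decompose: 2^13.67 = 2^13 * 2^0.67
2^13 = 8192, 2^0.67 ~ 1.5910730
PP ~ 8192 * 1.5910730 = 13034.0700160
Rounded to 2 decimals: 13034.07

13034.07


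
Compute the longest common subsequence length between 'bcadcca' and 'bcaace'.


DP table for LCS of 'bcadcca' and 'bcaace':
       b  c  a  a  c  e
    0  0  0  0  0  0  0
  b 0  1  1  1  1  1  1
  c 0  1  2  2  2  2  2
  a 0  1  2  3  3  3  3
  d 0  1  2  3  3  3  3
  c 0  1  2  3  3  4  4
  c 0  1  2  3  3  4  4
  a 0  1  2  3  4  4  4
LCS: 'bcac'
LCS length = 4

4


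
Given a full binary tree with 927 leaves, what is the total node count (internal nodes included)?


Leaf nodes (terminals): 927
Internal nodes = n - 1 = 927 - 1 = 926
Total = leaves + internal = 927 + 926 = 1853

1853


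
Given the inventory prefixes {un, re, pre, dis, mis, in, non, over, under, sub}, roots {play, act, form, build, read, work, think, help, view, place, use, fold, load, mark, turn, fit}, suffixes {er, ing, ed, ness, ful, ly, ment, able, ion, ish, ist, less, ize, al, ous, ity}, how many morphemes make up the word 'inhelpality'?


Segmenting 'inhelpality' against the inventory:
  'in' -> prefix (morpheme 1)
  'help' -> root (morpheme 2)
  'al' -> suffix (morpheme 3)
  'ity' -> suffix (morpheme 4)
Total morphemes: 4

4


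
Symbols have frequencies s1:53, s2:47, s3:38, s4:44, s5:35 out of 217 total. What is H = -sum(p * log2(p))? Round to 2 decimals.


Computing entropy H = -sum(p_i * log2(p_i)):
  s1: p = 53/217 = 0.2442, -p*log2(p) = 0.4967
  s2: p = 47/217 = 0.2166, -p*log2(p) = 0.4780
  s3: p = 38/217 = 0.1751, -p*log2(p) = 0.4402
  s4: p = 44/217 = 0.2028, -p*log2(p) = 0.4668
  s5: p = 35/217 = 0.1613, -p*log2(p) = 0.4246
H = sum of terms = 2.3063
Rounded to 2 decimals: 2.31

2.31


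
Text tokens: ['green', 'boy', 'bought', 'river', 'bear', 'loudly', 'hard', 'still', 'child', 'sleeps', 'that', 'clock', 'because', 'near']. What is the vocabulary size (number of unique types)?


Listing all tokens and tracking unique types:
  Token 1: 'green' -> NEW (unique so far: 1)
  Token 2: 'boy' -> NEW (unique so far: 2)
  Token 3: 'bought' -> NEW (unique so far: 3)
  Token 4: 'river' -> NEW (unique so far: 4)
  Token 5: 'bear' -> NEW (unique so far: 5)
  Token 6: 'loudly' -> NEW (unique so far: 6)
  Token 7: 'hard' -> NEW (unique so far: 7)
  Token 8: 'still' -> NEW (unique so far: 8)
  Token 9: 'child' -> NEW (unique so far: 9)
  Token 10: 'sleeps' -> NEW (unique so far: 10)
  Token 11: 'that' -> NEW (unique so far: 11)
  Token 12: 'clock' -> NEW (unique so far: 12)
  Token 13: 'because' -> NEW (unique so far: 13)
  Token 14: 'near' -> NEW (unique so far: 14)
Unique types: ('bear', 'because', 'bought', 'boy', 'child', 'clock', 'green', 'hard', 'loudly', 'near', 'river', 'sleeps', 'still', 'that')
Vocabulary size: 14

14


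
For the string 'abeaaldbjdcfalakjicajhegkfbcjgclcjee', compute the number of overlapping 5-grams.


String 'abeaaldbjdcfalakjicajhegkfbcjgclcjee' has length L = 36.
Number of overlapping n-grams = L - n + 1
Substituting: 36 - 5 + 1 = 32

32


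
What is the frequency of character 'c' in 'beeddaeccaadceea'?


Scanning 'beeddaeccaadceea' for 'c':
  Position 7: 'c' -> MATCH (count: 1)
  Position 8: 'c' -> MATCH (count: 2)
  Position 12: 'c' -> MATCH (count: 3)
Total occurrences of 'c': 3

3


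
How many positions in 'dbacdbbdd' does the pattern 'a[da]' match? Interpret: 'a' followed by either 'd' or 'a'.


Pattern: a[da] means 'a' followed by either 'd' or 'a'.
Scanning 'dbacdbbdd' position-by-position:
  Pos 0: window 'db' -> no
  Pos 1: window 'ba' -> no
  Pos 2: window 'ac' -> no
  Pos 3: window 'cd' -> no
  Pos 4: window 'db' -> no
  Pos 5: window 'bb' -> no
  Pos 6: window 'bd' -> no
  Pos 7: window 'dd' -> no
  Pos 8: window 'd' -> no
Total matches: 0

0


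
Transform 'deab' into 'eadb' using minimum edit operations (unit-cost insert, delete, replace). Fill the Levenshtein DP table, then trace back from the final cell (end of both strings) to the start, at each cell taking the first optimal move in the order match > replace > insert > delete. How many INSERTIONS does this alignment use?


Edit distance = 2. Backtracking from cell (4, 4) with preference match > replace > insert > delete,
then listing the resulting alignment 'deab' -> 'eadb' left to right:
  Step 1: delete 'd'
  Step 2: keep 'e'
  Step 3: keep 'a'
  Step 4: insert 'd' [insertion #1]
  Step 5: keep 'b'
Total insertions: 1

1


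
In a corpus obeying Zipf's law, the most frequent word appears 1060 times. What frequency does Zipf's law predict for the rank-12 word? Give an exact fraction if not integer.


Zipf's law: freq(rank) = f1 / rank
f1 = 1060, rank = 12
freq = 1060 / 12
GCD(1060, 12) = 4
Simplified: 265/3

265/3


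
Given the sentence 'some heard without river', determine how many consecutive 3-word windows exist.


Word trigrams from [4] words:
  Trigram 1: (some heard without)
  Trigram 2: (heard without river)
Total word trigrams: 4 - 2 = 2

2


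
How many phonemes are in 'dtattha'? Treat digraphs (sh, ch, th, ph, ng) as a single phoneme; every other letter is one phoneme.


Parsing 'dtattha' greedily, digraphs first:
  'd' -> consonant phoneme (phonemes so far: 1)
  't' -> consonant phoneme (phonemes so far: 2)
  'a' -> vowel phoneme (phonemes so far: 3)
  't' -> consonant phoneme (phonemes so far: 4)
  'th' -> digraph (1 consonant phoneme) (phonemes so far: 5)
  'a' -> vowel phoneme (phonemes so far: 6)
Total phonemes: 6

6


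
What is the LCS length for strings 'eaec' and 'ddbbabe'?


DP table for LCS of 'eaec' and 'ddbbabe':
       d  d  b  b  a  b  e
    0  0  0  0  0  0  0  0
  e 0  0  0  0  0  0  0  1
  a 0  0  0  0  0  1  1  1
  e 0  0  0  0  0  1  1  2
  c 0  0  0  0  0  1  1  2
LCS: 'ae'
LCS length = 2

2


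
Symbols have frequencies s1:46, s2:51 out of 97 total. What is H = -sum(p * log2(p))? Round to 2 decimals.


Computing entropy H = -sum(p_i * log2(p_i)):
  s1: p = 46/97 = 0.4742, -p*log2(p) = 0.5104
  s2: p = 51/97 = 0.5258, -p*log2(p) = 0.4876
H = sum of terms = 0.9980
Rounded to 2 decimals: 1.00

1.00


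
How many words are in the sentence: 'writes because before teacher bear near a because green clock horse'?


Counting words by splitting on spaces:
  Word 1: 'writes'
  Word 2: 'because'
  Word 3: 'before'
  Word 4: 'teacher'
  Word 5: 'bear'
  Word 6: 'near'
  Word 7: 'a'
  Word 8: 'because'
  Word 9: 'green'
  Word 10: 'clock'
  Word 11: 'horse'
Total words: 11

11


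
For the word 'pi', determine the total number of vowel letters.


Scanning each character of 'pi':
  Position 1: 'p' -> consonant (running count: 0)
  Position 2: 'i' -> vowel (running count: 1)
Total vowels: 1

1


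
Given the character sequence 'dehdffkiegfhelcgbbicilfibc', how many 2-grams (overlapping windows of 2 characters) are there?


String 'dehdffkiegfhelcgbbicilfibc' has length L = 26.
Number of overlapping n-grams = L - n + 1
Substituting: 26 - 2 + 1 = 25

25


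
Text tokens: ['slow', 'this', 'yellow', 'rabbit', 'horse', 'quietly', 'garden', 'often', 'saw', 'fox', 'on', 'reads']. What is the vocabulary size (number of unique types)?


Listing all tokens and tracking unique types:
  Token 1: 'slow' -> NEW (unique so far: 1)
  Token 2: 'this' -> NEW (unique so far: 2)
  Token 3: 'yellow' -> NEW (unique so far: 3)
  Token 4: 'rabbit' -> NEW (unique so far: 4)
  Token 5: 'horse' -> NEW (unique so far: 5)
  Token 6: 'quietly' -> NEW (unique so far: 6)
  Token 7: 'garden' -> NEW (unique so far: 7)
  Token 8: 'often' -> NEW (unique so far: 8)
  Token 9: 'saw' -> NEW (unique so far: 9)
  Token 10: 'fox' -> NEW (unique so far: 10)
  Token 11: 'on' -> NEW (unique so far: 11)
  Token 12: 'reads' -> NEW (unique so far: 12)
Unique types: ('fox', 'garden', 'horse', 'often', 'on', 'quietly', 'rabbit', 'reads', 'saw', 'slow', 'this', 'yellow')
Vocabulary size: 12

12


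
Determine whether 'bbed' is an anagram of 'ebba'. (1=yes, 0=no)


Sort characters of 'bbed': 'bbde'
Sort characters of 'ebba': 'abbe'
Sorted forms differ -> they are NOT anagrams
Result: 0

0


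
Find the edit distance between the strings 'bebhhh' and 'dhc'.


Building DP table for s1='bebhhh' (len 6) and s2='dhc' (len 3):
       d  h  c
    0  1  2  3
  b 1  1  2  3
  e 2  2  2  3
  b 3  3  3  3
  h 4  4  3  4
  h 5  5  4  4
  h 6  6  5  5
Edit distance = dp[6][3] = 5

5


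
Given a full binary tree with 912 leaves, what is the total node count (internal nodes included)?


Leaf nodes (terminals): 912
Internal nodes = n - 1 = 912 - 1 = 911
Total = leaves + internal = 912 + 911 = 1823

1823


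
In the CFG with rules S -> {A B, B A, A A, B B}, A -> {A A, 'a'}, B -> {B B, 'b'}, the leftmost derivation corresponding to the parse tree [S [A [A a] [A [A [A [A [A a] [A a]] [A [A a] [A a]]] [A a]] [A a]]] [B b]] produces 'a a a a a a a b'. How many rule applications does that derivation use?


Every bracketed nonterminal node [X ...] in the tree is produced by exactly one rule application.
Reading the tree off as a leftmost derivation:
  Step 1: S  =>  A B   (applied S -> A B)
  Step 2: A B  =>  A A B   (applied A -> A A)
  Step 3: A A B  =>  a A B   (applied A -> a)
  Step 4: a A B  =>  a A A B   (applied A -> A A)
  Step 5: a A A B  =>  a A A A B   (applied A -> A A)
  Step 6: a A A A B  =>  a A A A A B   (applied A -> A A)
  Step 7: a A A A A B  =>  a A A A A A B   (applied A -> A A)
  Step 8: a A A A A A B  =>  a a A A A A B   (applied A -> a)
  Step 9: a a A A A A B  =>  a a a A A A B   (applied A -> a)
  Step 10: a a a A A A B  =>  a a a A A A A B   (applied A -> A A)
  Step 11: a a a A A A A B  =>  a a a a A A A B   (applied A -> a)
  Step 12: a a a a A A A B  =>  a a a a a A A B   (applied A -> a)
  Step 13: a a a a a A A B  =>  a a a a a a A B   (applied A -> a)
  Step 14: a a a a a a A B  =>  a a a a a a a B   (applied A -> a)
  Step 15: a a a a a a a B  =>  a a a a a a a b   (applied B -> b)
Final yield: a a a a a a a b
Total rewrite steps: 15

15


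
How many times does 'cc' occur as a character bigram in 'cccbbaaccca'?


Scanning 'cccbbaaccca' for bigram 'cc':
  Position 0: 'cc' -> MATCH
  Position 1: 'cc' -> MATCH
  Position 2: 'cb' -> no
  Position 3: 'bb' -> no
  Position 4: 'ba' -> no
  Position 5: 'aa' -> no
  Position 6: 'ac' -> no
  Position 7: 'cc' -> MATCH
  Position 8: 'cc' -> MATCH
  Position 9: 'ca' -> no
Total matches: 4

4


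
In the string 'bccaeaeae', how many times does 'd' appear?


Scanning 'bccaeaeae' for 'd':
  No matches found.
Total occurrences of 'd': 0

0


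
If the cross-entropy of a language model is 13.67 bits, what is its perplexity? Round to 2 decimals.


Perplexity formula: PP = 2^H
H = 13.67
PP = 2^13.67
Decompose: 2^13.67 = 2^13 * 2^0.67
2^13 = 8192, 2^0.67 ~ 1.5910730
PP ~ 8192 * 1.5910730 = 13034.0700160
Rounded to 2 decimals: 13034.07

13034.07


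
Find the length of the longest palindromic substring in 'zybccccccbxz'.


Scanning 'zybccccccbxz' for palindromic substrings.
Substring at positions 2-9: 'bccccccb'.
Check: reverse('bccccccb') = 'bccccccb' -> palindrome confirmed.
Neighbouring characters ('y' / 'x') break symmetry, so it cannot extend further.
No longer palindromic substring exists; longest length = 8

8


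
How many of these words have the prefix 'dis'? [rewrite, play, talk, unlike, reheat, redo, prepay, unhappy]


Checking each word for prefix 'dis':
  'rewrite' -> no (count: 0)
  'play' -> no (count: 0)
  'talk' -> no (count: 0)
  'unlike' -> no (count: 0)
  'reheat' -> no (count: 0)
  'redo' -> no (count: 0)
  'prepay' -> no (count: 0)
  'unhappy' -> no (count: 0)
Total with prefix 'dis': 0

0


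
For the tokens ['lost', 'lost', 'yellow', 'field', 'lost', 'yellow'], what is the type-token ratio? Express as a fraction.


Tokens: 6
Unique types: ('field', 'lost', 'yellow') = 3
TTR = 3/6
Simplify: divide both by 3 -> 1/2
TTR = 1/2

1/2


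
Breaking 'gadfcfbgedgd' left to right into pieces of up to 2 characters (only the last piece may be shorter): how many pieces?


'gadfcfbgedgd' has 12 characters.
Chunking with max size 2:
  Chunk 1: 'ga' (positions 0-1)
  Chunk 2: 'df' (positions 2-3)
  Chunk 3: 'cf' (positions 4-5)
  Chunk 4: 'bg' (positions 6-7)
  Chunk 5: 'ed' (positions 8-9)
  Chunk 6: 'gd' (positions 10-11)
Total chunks: ceil(12 / 2) = 6

6


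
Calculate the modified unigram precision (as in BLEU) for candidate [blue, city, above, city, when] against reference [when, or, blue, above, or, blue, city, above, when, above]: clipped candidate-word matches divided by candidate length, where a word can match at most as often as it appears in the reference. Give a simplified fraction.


Reference word counts: {'above': 3, 'blue': 2, 'city': 1, 'or': 2, 'when': 2}
Checking each candidate word (with clipping):
  'blue' -> in reference (ref count 2, used 1/2) -> match (matches: 1)
  'city' -> in reference (ref count 1, used 1/1) -> match (matches: 2)
  'above' -> in reference (ref count 3, used 1/3) -> match (matches: 3)
  'city' -> ref count 1 already used up (1/1) -> clipped, no match (matches: 3)
  'when' -> in reference (ref count 2, used 1/2) -> match (matches: 4)
Clipped matches: 4, Candidate length: 5
Precision = 4/5

4/5


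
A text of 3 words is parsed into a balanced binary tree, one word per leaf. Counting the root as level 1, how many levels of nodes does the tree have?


In a balanced binary tree with n leaves the deepest leaf is ceil(log2(n)) edges below the root,
so counting node levels inclusive of root and leaves gives ceil(log2(n)) + 1 levels.
log2(3) = 1.5850
ceil(1.5850) = 2
levels = 2 + 1 = 3

3


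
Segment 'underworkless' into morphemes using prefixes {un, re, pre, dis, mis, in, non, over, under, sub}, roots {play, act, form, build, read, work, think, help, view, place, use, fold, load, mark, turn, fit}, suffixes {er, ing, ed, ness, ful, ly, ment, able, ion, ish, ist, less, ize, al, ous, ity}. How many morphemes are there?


Segmenting 'underworkless' against the inventory:
  'under' -> prefix (morpheme 1)
  'work' -> root (morpheme 2)
  'less' -> suffix (morpheme 3)
Total morphemes: 3

3


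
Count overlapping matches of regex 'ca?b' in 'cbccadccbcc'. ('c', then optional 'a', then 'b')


Pattern: ca?b means 'c', then optional 'a', then 'b'.
Scanning 'cbccadccbcc' position-by-position:
  Pos 0: window 'cbc' -> MATCH
  Pos 1: window 'bcc' -> no
  Pos 2: window 'cca' -> no
  Pos 3: window 'cad' -> no
  Pos 4: window 'adc' -> no
  Pos 5: window 'dcc' -> no
  Pos 6: window 'ccb' -> no
  Pos 7: window 'cbc' -> MATCH
  Pos 8: window 'bcc' -> no
  Pos 9: window 'cc' -> no
  Pos 10: window 'c' -> no
Total matches: 2

2


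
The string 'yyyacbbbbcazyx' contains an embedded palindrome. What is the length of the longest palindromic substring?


Scanning 'yyyacbbbbcazyx' for palindromic substrings.
Substring at positions 3-10: 'acbbbbca'.
Check: reverse('acbbbbca') = 'acbbbbca' -> palindrome confirmed.
Neighbouring characters ('y' / 'z') break symmetry, so it cannot extend further.
No longer palindromic substring exists; longest length = 8

8


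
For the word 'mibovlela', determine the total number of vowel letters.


Scanning each character of 'mibovlela':
  Position 1: 'm' -> consonant (running count: 0)
  Position 2: 'i' -> vowel (running count: 1)
  Position 3: 'b' -> consonant (running count: 1)
  Position 4: 'o' -> vowel (running count: 2)
  Position 5: 'v' -> consonant (running count: 2)
  Position 6: 'l' -> consonant (running count: 2)
  Position 7: 'e' -> vowel (running count: 3)
  Position 8: 'l' -> consonant (running count: 3)
  Position 9: 'a' -> vowel (running count: 4)
Total vowels: 4

4


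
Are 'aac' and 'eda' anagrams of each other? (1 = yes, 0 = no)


Sort characters of 'aac': 'aac'
Sort characters of 'eda': 'ade'
Sorted forms differ -> they are NOT anagrams
Result: 0

0


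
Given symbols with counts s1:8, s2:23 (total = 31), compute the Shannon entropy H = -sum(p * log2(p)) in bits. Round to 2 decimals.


Computing entropy H = -sum(p_i * log2(p_i)):
  s1: p = 8/31 = 0.2581, -p*log2(p) = 0.5043
  s2: p = 23/31 = 0.7419, -p*log2(p) = 0.3195
H = sum of terms = 0.8238
Rounded to 2 decimals: 0.82

0.82


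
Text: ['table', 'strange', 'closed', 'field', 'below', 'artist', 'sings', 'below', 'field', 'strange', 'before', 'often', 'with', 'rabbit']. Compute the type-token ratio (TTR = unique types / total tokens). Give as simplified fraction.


Tokens: 14
Unique types: ('artist', 'before', 'below', 'closed', 'field', 'often', 'rabbit', 'sings', 'strange', 'table', 'with') = 11
TTR = 11/14
Already in lowest terms.

11/14


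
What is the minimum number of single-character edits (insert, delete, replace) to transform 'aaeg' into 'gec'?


Building DP table for s1='aaeg' (len 4) and s2='gec' (len 3):
       g  e  c
    0  1  2  3
  a 1  1  2  3
  a 2  2  2  3
  e 3  3  2  3
  g 4  3  3  3
Edit distance = dp[4][3] = 3

3


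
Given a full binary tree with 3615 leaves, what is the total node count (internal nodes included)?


Leaf nodes (terminals): 3615
Internal nodes = n - 1 = 3615 - 1 = 3614
Total = leaves + internal = 3615 + 3614 = 7229

7229


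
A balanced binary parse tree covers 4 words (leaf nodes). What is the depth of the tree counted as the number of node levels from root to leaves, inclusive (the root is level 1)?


In a balanced binary tree with n leaves the deepest leaf is ceil(log2(n)) edges below the root,
so counting node levels inclusive of root and leaves gives ceil(log2(n)) + 1 levels.
log2(4) = 2.0000
ceil(2.0000) = 2
levels = 2 + 1 = 3

3


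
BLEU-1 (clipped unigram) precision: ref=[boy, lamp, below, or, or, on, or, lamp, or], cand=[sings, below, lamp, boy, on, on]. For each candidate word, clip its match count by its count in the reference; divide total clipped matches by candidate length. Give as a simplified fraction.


Reference word counts: {'below': 1, 'boy': 1, 'lamp': 2, 'on': 1, 'or': 4}
Checking each candidate word (with clipping):
  'sings' -> not in reference -> no match (matches: 0)
  'below' -> in reference (ref count 1, used 1/1) -> match (matches: 1)
  'lamp' -> in reference (ref count 2, used 1/2) -> match (matches: 2)
  'boy' -> in reference (ref count 1, used 1/1) -> match (matches: 3)
  'on' -> in reference (ref count 1, used 1/1) -> match (matches: 4)
  'on' -> ref count 1 already used up (1/1) -> clipped, no match (matches: 4)
Clipped matches: 4, Candidate length: 6
Precision = 4/6 = 2/3

2/3


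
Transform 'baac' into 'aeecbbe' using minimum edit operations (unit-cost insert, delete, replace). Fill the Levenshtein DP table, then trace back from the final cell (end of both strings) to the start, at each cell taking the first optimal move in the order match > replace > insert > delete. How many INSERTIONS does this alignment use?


Edit distance = 6. Backtracking from cell (4, 7) with preference match > replace > insert > delete,
then listing the resulting alignment 'baac' -> 'aeecbbe' left to right:
  Step 1: replace b->a
  Step 2: replace a->e
  Step 3: replace a->e
  Step 4: keep 'c'
  Step 5: insert 'b' [insertion #1]
  Step 6: insert 'b' [insertion #2]
  Step 7: insert 'e' [insertion #3]
Total insertions: 3

3


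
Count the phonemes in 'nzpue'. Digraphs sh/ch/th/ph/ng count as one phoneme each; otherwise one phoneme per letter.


Parsing 'nzpue' greedily, digraphs first:
  'n' -> consonant phoneme (phonemes so far: 1)
  'z' -> consonant phoneme (phonemes so far: 2)
  'p' -> consonant phoneme (phonemes so far: 3)
  'u' -> vowel phoneme (phonemes so far: 4)
  'e' -> vowel phoneme (phonemes so far: 5)
Total phonemes: 5

5


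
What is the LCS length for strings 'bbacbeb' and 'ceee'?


DP table for LCS of 'bbacbeb' and 'ceee':
       c  e  e  e
    0  0  0  0  0
  b 0  0  0  0  0
  b 0  0  0  0  0
  a 0  0  0  0  0
  c 0  1  1  1  1
  b 0  1  1  1  1
  e 0  1  2  2  2
  b 0  1  2  2  2
LCS: 'ce'
LCS length = 2

2


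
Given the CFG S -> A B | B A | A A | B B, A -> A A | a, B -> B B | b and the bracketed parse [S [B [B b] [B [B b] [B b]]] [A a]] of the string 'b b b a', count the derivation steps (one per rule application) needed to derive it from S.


Every bracketed nonterminal node [X ...] in the tree is produced by exactly one rule application.
Reading the tree off as a leftmost derivation:
  Step 1: S  =>  B A   (applied S -> B A)
  Step 2: B A  =>  B B A   (applied B -> B B)
  Step 3: B B A  =>  b B A   (applied B -> b)
  Step 4: b B A  =>  b B B A   (applied B -> B B)
  Step 5: b B B A  =>  b b B A   (applied B -> b)
  Step 6: b b B A  =>  b b b A   (applied B -> b)
  Step 7: b b b A  =>  b b b a   (applied A -> a)
Final yield: b b b a
Total rewrite steps: 7

7


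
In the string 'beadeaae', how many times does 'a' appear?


Scanning 'beadeaae' for 'a':
  Position 2: 'a' -> MATCH (count: 1)
  Position 5: 'a' -> MATCH (count: 2)
  Position 6: 'a' -> MATCH (count: 3)
Total occurrences of 'a': 3

3


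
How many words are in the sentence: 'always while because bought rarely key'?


Counting words by splitting on spaces:
  Word 1: 'always'
  Word 2: 'while'
  Word 3: 'because'
  Word 4: 'bought'
  Word 5: 'rarely'
  Word 6: 'key'
Total words: 6

6


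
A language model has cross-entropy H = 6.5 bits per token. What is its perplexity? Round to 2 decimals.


Perplexity formula: PP = 2^H
H = 6.5
PP = 2^6.5
Decompose: 2^6.5 = 2^6 * 2^0.5 = 2^6 * sqrt(2)
2^6 = 64, sqrt(2) ~ 1.4142136
PP ~ 64 * 1.4142136 = 90.5096704
Rounded to 2 decimals: 90.51

90.51


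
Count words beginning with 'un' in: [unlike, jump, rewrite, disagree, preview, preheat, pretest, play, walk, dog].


Checking each word for prefix 'un':
  'unlike' -> YES, starts with 'un' (count: 1)
  'jump' -> no (count: 1)
  'rewrite' -> no (count: 1)
  'disagree' -> no (count: 1)
  'preview' -> no (count: 1)
  'preheat' -> no (count: 1)
  'pretest' -> no (count: 1)
  'play' -> no (count: 1)
  'walk' -> no (count: 1)
  'dog' -> no (count: 1)
Total with prefix 'un': 1

1


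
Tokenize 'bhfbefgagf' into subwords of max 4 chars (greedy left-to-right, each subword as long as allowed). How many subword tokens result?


'bhfbefgagf' has 10 characters.
Chunking with max size 4:
  Chunk 1: 'bhfb' (positions 0-3)
  Chunk 2: 'efga' (positions 4-7)
  Chunk 3: 'gf' (positions 8-9)
Total chunks: ceil(10 / 4) = 3

3


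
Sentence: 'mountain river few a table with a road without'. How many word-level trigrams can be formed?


Word trigrams from [9] words:
  Trigram 1: (mountain river few)
  Trigram 2: (river few a)
  Trigram 3: (few a table)
  Trigram 4: (a table with)
  Trigram 5: (table with a)
  Trigram 6: (with a road)
  Trigram 7: (a road without)
Total word trigrams: 9 - 2 = 7

7


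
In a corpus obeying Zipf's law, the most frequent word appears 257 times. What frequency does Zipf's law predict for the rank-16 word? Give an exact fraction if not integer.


Zipf's law: freq(rank) = f1 / rank
f1 = 257, rank = 16
freq = 257 / 16
GCD(257, 16) = 1
Simplified: 257/16

257/16


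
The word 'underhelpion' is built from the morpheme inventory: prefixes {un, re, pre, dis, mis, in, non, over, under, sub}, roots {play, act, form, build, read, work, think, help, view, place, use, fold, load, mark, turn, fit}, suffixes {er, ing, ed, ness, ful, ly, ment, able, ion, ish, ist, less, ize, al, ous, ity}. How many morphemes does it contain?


Segmenting 'underhelpion' against the inventory:
  'under' -> prefix (morpheme 1)
  'help' -> root (morpheme 2)
  'ion' -> suffix (morpheme 3)
Total morphemes: 3

3


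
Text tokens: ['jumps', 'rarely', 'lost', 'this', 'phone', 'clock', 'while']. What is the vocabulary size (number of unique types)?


Listing all tokens and tracking unique types:
  Token 1: 'jumps' -> NEW (unique so far: 1)
  Token 2: 'rarely' -> NEW (unique so far: 2)
  Token 3: 'lost' -> NEW (unique so far: 3)
  Token 4: 'this' -> NEW (unique so far: 4)
  Token 5: 'phone' -> NEW (unique so far: 5)
  Token 6: 'clock' -> NEW (unique so far: 6)
  Token 7: 'while' -> NEW (unique so far: 7)
Unique types: ('clock', 'jumps', 'lost', 'phone', 'rarely', 'this', 'while')
Vocabulary size: 7

7


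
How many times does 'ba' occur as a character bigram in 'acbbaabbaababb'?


Scanning 'acbbaabbaababb' for bigram 'ba':
  Position 0: 'ac' -> no
  Position 1: 'cb' -> no
  Position 2: 'bb' -> no
  Position 3: 'ba' -> MATCH
  Position 4: 'aa' -> no
  Position 5: 'ab' -> no
  Position 6: 'bb' -> no
  Position 7: 'ba' -> MATCH
  Position 8: 'aa' -> no
  Position 9: 'ab' -> no
  Position 10: 'ba' -> MATCH
  Position 11: 'ab' -> no
  Position 12: 'bb' -> no
Total matches: 3

3


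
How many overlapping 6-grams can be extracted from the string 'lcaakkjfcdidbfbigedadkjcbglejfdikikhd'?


String 'lcaakkjfcdidbfbigedadkjcbglejfdikikhd' has length L = 37.
Number of overlapping n-grams = L - n + 1
Substituting: 37 - 6 + 1 = 32

32


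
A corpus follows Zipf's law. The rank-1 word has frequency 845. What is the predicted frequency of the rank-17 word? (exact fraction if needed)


Zipf's law: freq(rank) = f1 / rank
f1 = 845, rank = 17
freq = 845 / 17
GCD(845, 17) = 1
Simplified: 845/17

845/17


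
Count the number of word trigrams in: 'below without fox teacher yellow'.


Word trigrams from [5] words:
  Trigram 1: (below without fox)
  Trigram 2: (without fox teacher)
  Trigram 3: (fox teacher yellow)
Total word trigrams: 5 - 2 = 3

3


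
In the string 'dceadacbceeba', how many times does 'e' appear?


Scanning 'dceadacbceeba' for 'e':
  Position 2: 'e' -> MATCH (count: 1)
  Position 9: 'e' -> MATCH (count: 2)
  Position 10: 'e' -> MATCH (count: 3)
Total occurrences of 'e': 3

3


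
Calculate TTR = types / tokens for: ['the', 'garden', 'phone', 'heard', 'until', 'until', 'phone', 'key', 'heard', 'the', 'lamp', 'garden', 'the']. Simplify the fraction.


Tokens: 13
Unique types: ('garden', 'heard', 'key', 'lamp', 'phone', 'the', 'until') = 7
TTR = 7/13
Already in lowest terms.

7/13


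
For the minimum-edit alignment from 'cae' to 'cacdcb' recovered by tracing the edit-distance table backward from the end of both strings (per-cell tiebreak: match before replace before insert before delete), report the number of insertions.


Edit distance = 4. Backtracking from cell (3, 6) with preference match > replace > insert > delete,
then listing the resulting alignment 'cae' -> 'cacdcb' left to right:
  Step 1: keep 'c'
  Step 2: keep 'a'
  Step 3: insert 'c' [insertion #1]
  Step 4: insert 'd' [insertion #2]
  Step 5: insert 'c' [insertion #3]
  Step 6: replace e->b
Total insertions: 3

3


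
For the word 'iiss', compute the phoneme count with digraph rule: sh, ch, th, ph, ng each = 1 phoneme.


Parsing 'iiss' greedily, digraphs first:
  'i' -> vowel phoneme (phonemes so far: 1)
  'i' -> vowel phoneme (phonemes so far: 2)
  's' -> consonant phoneme (phonemes so far: 3)
  's' -> consonant phoneme (phonemes so far: 4)
Total phonemes: 4

4


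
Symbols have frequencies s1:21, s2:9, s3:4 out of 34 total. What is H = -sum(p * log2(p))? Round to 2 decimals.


Computing entropy H = -sum(p_i * log2(p_i)):
  s1: p = 21/34 = 0.6176, -p*log2(p) = 0.4294
  s2: p = 9/34 = 0.2647, -p*log2(p) = 0.5076
  s3: p = 4/34 = 0.1176, -p*log2(p) = 0.3632
H = sum of terms = 1.3002
Rounded to 2 decimals: 1.30

1.30
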